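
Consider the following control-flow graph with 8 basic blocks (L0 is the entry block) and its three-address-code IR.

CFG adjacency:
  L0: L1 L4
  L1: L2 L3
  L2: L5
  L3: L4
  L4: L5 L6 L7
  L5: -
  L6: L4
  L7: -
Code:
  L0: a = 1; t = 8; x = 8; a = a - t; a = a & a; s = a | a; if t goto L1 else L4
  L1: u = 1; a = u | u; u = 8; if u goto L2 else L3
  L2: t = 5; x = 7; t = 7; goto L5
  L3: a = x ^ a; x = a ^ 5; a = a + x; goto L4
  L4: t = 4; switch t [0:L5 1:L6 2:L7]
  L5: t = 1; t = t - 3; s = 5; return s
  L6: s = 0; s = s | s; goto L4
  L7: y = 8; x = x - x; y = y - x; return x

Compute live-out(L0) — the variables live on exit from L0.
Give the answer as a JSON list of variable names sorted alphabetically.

Per-block:
  L0 def {a,s,t,x} use ∅
  L1 def {a,u} use ∅
  L2 def {t,x} use ∅
  L3 def {a,x} use {a,x}
  L4 def {t} use ∅
  L5 def {s,t} use ∅
  L6 def {s} use ∅
  L7 def {x,y} use {x}

Live sets:
  L0: in=∅ out={x}
  L1: in={x} out={a,x}
  L2: in=∅ out=∅
  L3: in={a,x} out={x}
  L4: in={x} out={x}
  L5: in=∅ out=∅
  L6: in={x} out={x}
  L7: in={x} out=∅

live-out(L0) = ["x"]

Answer: ["x"]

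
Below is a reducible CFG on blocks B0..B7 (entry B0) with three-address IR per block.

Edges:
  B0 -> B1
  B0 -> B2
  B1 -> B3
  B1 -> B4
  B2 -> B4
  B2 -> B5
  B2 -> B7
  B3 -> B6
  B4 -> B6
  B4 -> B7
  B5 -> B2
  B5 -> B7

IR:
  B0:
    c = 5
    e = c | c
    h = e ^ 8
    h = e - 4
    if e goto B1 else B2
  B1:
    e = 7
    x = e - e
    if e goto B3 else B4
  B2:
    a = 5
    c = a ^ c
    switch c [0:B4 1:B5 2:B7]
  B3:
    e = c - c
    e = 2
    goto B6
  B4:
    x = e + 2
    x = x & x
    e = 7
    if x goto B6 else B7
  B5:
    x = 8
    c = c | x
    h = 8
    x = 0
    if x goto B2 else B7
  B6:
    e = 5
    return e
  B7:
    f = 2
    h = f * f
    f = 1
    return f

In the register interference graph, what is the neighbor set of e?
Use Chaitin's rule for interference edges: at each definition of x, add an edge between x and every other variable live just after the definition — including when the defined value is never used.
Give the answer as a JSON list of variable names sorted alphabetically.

Block summaries:
  B0 def {c,e,h} use ∅
  B1 def {e,x} use ∅
  B2 def {a,c} use {c}
  B3 def {e} use {c}
  B4 def {e,x} use {e}
  B5 def {c,h,x} use {c}
  B6 def {e} use ∅
  B7 def {f,h} use ∅

Live sets:
  live B0: ∅→{c,e}
  live B1: {c}→{c,e}
  live B2: {c,e}→{c,e}
  live B3: {c}→∅
  live B4: {e}→∅
  live B5: {c,e}→{c,e}
  live B6: ∅→∅
  live B7: ∅→∅

Interference:
  a — {c,e}
  c — {a,e,h,x}
  e — {a,c,h,x}
  f — ∅
  h — {c,e}
  x — {c,e}

N(e) = ["a", "c", "h", "x"]

Answer: ["a", "c", "h", "x"]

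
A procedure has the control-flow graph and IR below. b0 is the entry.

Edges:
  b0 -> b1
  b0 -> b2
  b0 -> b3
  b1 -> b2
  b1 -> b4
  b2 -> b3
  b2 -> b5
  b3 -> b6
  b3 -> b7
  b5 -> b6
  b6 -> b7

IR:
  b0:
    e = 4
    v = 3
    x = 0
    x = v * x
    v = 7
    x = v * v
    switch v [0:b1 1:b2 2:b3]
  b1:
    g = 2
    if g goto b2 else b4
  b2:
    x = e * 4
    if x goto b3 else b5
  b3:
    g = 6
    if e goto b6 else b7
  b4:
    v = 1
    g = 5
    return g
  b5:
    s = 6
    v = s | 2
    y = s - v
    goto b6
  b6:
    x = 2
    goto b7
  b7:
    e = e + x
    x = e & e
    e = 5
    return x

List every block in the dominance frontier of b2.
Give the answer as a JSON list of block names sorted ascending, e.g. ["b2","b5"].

idom tree: b1←b0 b2←b0 b3←b0 b4←b1 b5←b2 b6←b0 b7←b0
Dom at joins:
  b2: preds {b0,b1}: {b0} ∩ {b0,b1} = {b0}; idom=b0
  b3: preds {b0,b2}: {b0} ∩ {b0,b2} = {b0}; idom=b0
  b6: preds {b3,b5}: {b0,b3} ∩ {b0,b2,b5} = {b0}; idom=b0
  b7: preds {b3,b6}: {b0,b3} ∩ {b0,b6} = {b0}; idom=b0

DF walk-up:
  join b2 pred b0: · stop@b0
  join b2 pred b1: b1 stop@b0
  join b3 pred b0: · stop@b0
  join b3 pred b2: b2 stop@b0
  join b6 pred b3: b3 stop@b0
  join b6 pred b5: b5→b2 stop@b0
  join b7 pred b3: b3 stop@b0
  join b7 pred b6: b6 stop@b0
  DF(b0)=∅
  DF(b1)={b2}
  DF(b2)={b3,b6}
  DF(b3)={b6,b7}
  DF(b4)=∅
  DF(b5)={b6}
  DF(b6)={b7}
  DF(b7)=∅

DF(b2) = ["b3", "b6"]

Answer: ["b3", "b6"]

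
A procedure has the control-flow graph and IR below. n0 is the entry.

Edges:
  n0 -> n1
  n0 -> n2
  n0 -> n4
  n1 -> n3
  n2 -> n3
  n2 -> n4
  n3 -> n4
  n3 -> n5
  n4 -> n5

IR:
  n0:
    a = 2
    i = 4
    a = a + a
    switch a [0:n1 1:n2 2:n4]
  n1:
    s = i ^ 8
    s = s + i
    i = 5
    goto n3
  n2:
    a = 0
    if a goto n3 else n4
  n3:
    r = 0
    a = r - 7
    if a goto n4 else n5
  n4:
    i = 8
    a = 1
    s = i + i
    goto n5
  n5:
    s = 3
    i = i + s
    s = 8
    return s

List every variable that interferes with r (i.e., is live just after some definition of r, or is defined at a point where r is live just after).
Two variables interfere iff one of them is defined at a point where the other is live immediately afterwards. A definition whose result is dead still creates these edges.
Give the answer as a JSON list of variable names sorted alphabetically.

Per-block:
  n0 def {a,i} use ∅
  n1 def {i,s} use {i}
  n2 def {a} use ∅
  n3 def {a,r} use ∅
  n4 def {a,i,s} use ∅
  n5 def {i,s} use {i}

Liveness:
  n0 li=∅ lo={i}
  n1 li={i} lo={i}
  n2 li={i} lo={i}
  n3 li={i} lo={i}
  n4 li=∅ lo={i}
  n5 li={i} lo=∅

Conflict graph:
  a↔{i}
  i↔{a,r,s}
  r↔{i}
  s↔{i}

N(r) = ["i"]

Answer: ["i"]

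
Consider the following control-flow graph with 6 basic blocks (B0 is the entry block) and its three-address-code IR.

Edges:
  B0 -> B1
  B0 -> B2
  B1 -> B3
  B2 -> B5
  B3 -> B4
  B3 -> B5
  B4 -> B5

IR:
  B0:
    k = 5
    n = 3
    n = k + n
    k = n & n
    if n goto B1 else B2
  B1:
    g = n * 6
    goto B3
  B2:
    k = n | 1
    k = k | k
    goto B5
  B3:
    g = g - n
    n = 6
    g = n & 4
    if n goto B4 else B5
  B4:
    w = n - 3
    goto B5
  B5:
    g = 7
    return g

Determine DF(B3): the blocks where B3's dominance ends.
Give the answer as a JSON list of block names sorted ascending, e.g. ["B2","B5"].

idom tree: B1←B0 B2←B0 B3←B1 B4←B3 B5←B0
Dom at joins:
  B5: preds {B2,B3,B4}: {B0,B2} ∩ {B0,B1,B3} ∩ {B0,B1,B3,B4} = {B0}; idom=B0

Frontier:
  B5←B2: walk B2 to B0
  B5←B3: walk B3→B1 to B0
  B5←B4: walk B4→B3→B1 to B0
  DF(B0)=∅
  DF(B1)={B5}
  DF(B2)={B5}
  DF(B3)={B5}
  DF(B4)={B5}
  DF(B5)=∅

DF(B3) = ["B5"]

Answer: ["B5"]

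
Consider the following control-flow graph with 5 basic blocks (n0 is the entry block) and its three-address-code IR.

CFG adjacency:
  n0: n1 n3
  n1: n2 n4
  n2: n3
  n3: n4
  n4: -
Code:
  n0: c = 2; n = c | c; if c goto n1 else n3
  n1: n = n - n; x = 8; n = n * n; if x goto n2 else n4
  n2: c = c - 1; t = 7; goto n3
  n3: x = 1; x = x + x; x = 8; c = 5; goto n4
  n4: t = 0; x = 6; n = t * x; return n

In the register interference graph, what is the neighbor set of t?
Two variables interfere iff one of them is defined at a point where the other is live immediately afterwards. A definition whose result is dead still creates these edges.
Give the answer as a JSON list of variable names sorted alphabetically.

Block summaries:
  n0: {c,n} / ∅
  n1: {n,x} / {n}
  n2: {c,t} / {c}
  n3: {c,x} / ∅
  n4: {n,t,x} / ∅

Live sets:
  n0: in=∅ out={c,n}
  n1: in={c,n} out={c}
  n2: in={c} out=∅
  n3: in=∅ out=∅
  n4: in=∅ out=∅

Interference:
  c — {n,x}
  n — {c,x}
  t — {x}
  x — {c,n,t}

N(t) = ["x"]

Answer: ["x"]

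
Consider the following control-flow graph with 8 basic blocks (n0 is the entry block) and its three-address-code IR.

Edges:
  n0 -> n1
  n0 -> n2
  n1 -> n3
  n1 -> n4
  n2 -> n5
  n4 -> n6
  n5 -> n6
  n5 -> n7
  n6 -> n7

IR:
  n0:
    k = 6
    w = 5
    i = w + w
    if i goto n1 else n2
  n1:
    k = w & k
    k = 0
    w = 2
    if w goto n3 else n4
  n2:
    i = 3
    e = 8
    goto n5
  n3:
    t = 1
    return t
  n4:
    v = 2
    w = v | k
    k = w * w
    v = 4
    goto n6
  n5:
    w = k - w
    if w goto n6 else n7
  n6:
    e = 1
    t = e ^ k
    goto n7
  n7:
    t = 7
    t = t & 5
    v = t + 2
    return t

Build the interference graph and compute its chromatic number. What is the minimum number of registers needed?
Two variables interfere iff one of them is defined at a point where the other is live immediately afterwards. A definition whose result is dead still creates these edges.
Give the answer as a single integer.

Block summaries:
  n0: {i,k,w} / ∅
  n1: {k,w} / {k,w}
  n2: {e,i} / ∅
  n3: {t} / ∅
  n4: {k,v,w} / {k}
  n5: {w} / {k,w}
  n6: {e,t} / {k}
  n7: {t,v} / ∅

Live sets:
  live n0: ∅→{k,w}
  live n1: {k,w}→{k}
  live n2: {k,w}→{k,w}
  live n3: ∅→∅
  live n4: {k}→{k}
  live n5: {k,w}→{k}
  live n6: {k}→∅
  live n7: ∅→∅

Interfere edges:
  e: {k,w}
  i: {k,w}
  k: {e,i,v,w}
  t: {v}
  v: {k,t}
  w: {e,i,k}

Registers:
  lower bound: {e,k,w} mutually conflict ⇒ χ ≥ 3
  3-colouring: c0={k,t}  c1={v,w}  c2={e,i}
  χ = 3

Answer: 3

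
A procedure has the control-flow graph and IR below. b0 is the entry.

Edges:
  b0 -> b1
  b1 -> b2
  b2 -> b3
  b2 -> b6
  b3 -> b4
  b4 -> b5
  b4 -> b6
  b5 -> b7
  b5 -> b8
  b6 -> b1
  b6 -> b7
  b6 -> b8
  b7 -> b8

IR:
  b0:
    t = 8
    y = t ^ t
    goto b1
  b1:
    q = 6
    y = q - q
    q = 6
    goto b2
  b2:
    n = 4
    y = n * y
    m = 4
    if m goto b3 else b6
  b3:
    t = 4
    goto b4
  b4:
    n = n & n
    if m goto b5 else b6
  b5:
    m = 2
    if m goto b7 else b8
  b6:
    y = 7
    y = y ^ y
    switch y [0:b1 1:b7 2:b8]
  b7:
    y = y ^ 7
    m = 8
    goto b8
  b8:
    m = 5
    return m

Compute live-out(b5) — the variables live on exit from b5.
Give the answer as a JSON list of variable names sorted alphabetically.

Answer: ["y"]

Derivation:
Block summaries:
  b0 def {t,y} use ∅
  b1 def {q,y} use ∅
  b2 def {m,n,y} use {y}
  b3 def {t} use ∅
  b4 def {n} use {m,n}
  b5 def {m} use ∅
  b6 def {y} use ∅
  b7 def {m,y} use {y}
  b8 def {m} use ∅

Live sets:
  live b0: ∅→∅
  live b1: ∅→{y}
  live b2: {y}→{m,n,y}
  live b3: {m,n,y}→{m,n,y}
  live b4: {m,n,y}→{y}
  live b5: {y}→{y}
  live b6: ∅→{y}
  live b7: {y}→∅
  live b8: ∅→∅

live-out(b5) = ["y"]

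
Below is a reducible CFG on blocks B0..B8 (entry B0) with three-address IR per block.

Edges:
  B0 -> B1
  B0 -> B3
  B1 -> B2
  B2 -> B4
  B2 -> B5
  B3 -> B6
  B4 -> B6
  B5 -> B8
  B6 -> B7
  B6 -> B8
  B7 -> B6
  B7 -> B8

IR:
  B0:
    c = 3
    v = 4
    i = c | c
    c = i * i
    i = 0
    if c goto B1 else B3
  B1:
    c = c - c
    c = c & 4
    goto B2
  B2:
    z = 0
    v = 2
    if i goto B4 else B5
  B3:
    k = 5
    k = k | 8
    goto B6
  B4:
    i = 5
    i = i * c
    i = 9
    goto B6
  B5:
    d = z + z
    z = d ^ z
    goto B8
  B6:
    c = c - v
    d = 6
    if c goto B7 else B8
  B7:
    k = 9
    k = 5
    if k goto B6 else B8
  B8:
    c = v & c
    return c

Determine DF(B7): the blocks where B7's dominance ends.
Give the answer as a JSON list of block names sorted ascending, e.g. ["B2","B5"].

Answer: ["B6", "B8"]

Analysis:
idom tree: B1←B0 B2←B1 B3←B0 B4←B2 B5←B2 B6←B0 B7←B6 B8←B0
Dom at joins:
  B6: preds {B3,B4,B7}: {B0,B3} ∩ {B0,B1,B2,B4} ∩ {B0,B6,B7} = {B0}; idom=B0
  B8: preds {B5,B6,B7}: {B0,B1,B2,B5} ∩ {B0,B6} ∩ {B0,B6,B7} = {B0}; idom=B0

DF derivation:
  join B6 pred B3: B3 stop@B0
  join B6 pred B4: B4→B2→B1 stop@B0
  join B6 pred B7: B7→B6 stop@B0
  join B8 pred B5: B5→B2→B1 stop@B0
  join B8 pred B6: B6 stop@B0
  join B8 pred B7: B7→B6 stop@B0
  B0: DF=∅
  B1: DF={B6,B8}
  B2: DF={B6,B8}
  B3: DF={B6}
  B4: DF={B6}
  B5: DF={B8}
  B6: DF={B6,B8}
  B7: DF={B6,B8}
  B8: DF=∅

DF(B7) = ["B6", "B8"]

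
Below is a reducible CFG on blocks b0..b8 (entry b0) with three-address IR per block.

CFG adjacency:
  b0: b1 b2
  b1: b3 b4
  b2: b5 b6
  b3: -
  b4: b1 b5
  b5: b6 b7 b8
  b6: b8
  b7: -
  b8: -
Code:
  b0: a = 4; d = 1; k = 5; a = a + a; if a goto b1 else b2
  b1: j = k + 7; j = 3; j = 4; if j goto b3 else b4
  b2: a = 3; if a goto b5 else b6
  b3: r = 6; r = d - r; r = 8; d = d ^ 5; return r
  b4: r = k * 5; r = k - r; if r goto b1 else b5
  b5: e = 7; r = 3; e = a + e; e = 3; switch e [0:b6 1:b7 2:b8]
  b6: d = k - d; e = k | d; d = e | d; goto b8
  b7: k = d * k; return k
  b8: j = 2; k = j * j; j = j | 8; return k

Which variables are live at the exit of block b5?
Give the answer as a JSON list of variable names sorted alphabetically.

Per-block:
  b0 def {a,d,k} use ∅
  b1 def {j} use {k}
  b2 def {a} use ∅
  b3 def {d,r} use {d}
  b4 def {r} use {k}
  b5 def {e,r} use {a}
  b6 def {d,e} use {d,k}
  b7 def {k} use {d,k}
  b8 def {j,k} use ∅

Live sets:
  b0 li=∅ lo={a,d,k}
  b1 li={a,d,k} lo={a,d,k}
  b2 li={d,k} lo={a,d,k}
  b3 li={d} lo=∅
  b4 li={a,d,k} lo={a,d,k}
  b5 li={a,d,k} lo={d,k}
  b6 li={d,k} lo=∅
  b7 li={d,k} lo=∅
  b8 li=∅ lo=∅

live-out(b5) = ["d", "k"]

Answer: ["d", "k"]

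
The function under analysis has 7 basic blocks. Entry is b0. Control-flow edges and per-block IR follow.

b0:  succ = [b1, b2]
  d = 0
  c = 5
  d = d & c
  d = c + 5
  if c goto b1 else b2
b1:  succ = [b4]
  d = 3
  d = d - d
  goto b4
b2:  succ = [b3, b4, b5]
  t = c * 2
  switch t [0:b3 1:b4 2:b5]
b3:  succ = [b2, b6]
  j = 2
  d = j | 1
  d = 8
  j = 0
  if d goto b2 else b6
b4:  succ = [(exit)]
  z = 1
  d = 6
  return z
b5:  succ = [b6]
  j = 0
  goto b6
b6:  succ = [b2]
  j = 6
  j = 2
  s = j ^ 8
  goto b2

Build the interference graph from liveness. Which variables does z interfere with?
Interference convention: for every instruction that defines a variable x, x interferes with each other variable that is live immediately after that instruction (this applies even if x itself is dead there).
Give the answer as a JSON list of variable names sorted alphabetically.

Answer: ["d"]

Derivation:
Per-block:
  b0: {c,d} / ∅
  b1: {d} / ∅
  b2: {t} / {c}
  b3: {d,j} / ∅
  b4: {d,z} / ∅
  b5: {j} / ∅
  b6: {j,s} / ∅

Backward fixpoint:
  live b0: ∅→{c}
  live b1: ∅→∅
  live b2: {c}→{c}
  live b3: {c}→{c}
  live b4: ∅→∅
  live b5: {c}→{c}
  live b6: {c}→{c}

Conflict graph:
  c — {d,j,s,t}
  d — {c,j,z}
  j — {c,d}
  s — {c}
  t — {c}
  z — {d}

N(z) = ["d"]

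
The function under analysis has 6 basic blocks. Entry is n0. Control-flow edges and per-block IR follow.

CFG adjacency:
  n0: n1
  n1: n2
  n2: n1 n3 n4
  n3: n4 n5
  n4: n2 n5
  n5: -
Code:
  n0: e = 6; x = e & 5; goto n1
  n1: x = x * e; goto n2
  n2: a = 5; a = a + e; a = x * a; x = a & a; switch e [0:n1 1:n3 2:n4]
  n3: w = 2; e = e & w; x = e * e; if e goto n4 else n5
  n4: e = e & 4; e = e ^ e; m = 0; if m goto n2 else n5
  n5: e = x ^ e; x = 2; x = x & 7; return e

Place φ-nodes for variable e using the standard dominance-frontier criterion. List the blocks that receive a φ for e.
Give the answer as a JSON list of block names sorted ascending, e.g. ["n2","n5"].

Answer: ["n1", "n2", "n4", "n5"]

Derivation:
idom tree: n1←n0 n2←n1 n3←n2 n4←n2 n5←n2
Dom∩ at merges:
  n1: preds {n0,n2}: {n0} ∩ {n0,n1,n2} = {n0}; idom=n0
  n2: preds {n1,n4}: {n0,n1} ∩ {n0,n1,n2,n4} = {n0,n1}; idom=n1
  n4: preds {n2,n3}: {n0,n1,n2} ∩ {n0,n1,n2,n3} = {n0,n1,n2}; idom=n2
  n5: preds {n3,n4}: {n0,n1,n2,n3} ∩ {n0,n1,n2,n4} = {n0,n1,n2}; idom=n2

DF walk-up:
  join n1 pred n0: · stop@n0
  join n1 pred n2: n2→n1 stop@n0
  join n2 pred n1: · stop@n1
  join n2 pred n4: n4→n2 stop@n1
  join n4 pred n2: · stop@n2
  join n4 pred n3: n3 stop@n2
  join n5 pred n3: n3 stop@n2
  join n5 pred n4: n4 stop@n2
  DF(n0)=∅
  DF(n1)={n1}
  DF(n2)={n1,n2}
  DF(n3)={n4,n5}
  DF(n4)={n2,n5}
  DF(n5)=∅

φ for e: defs {n0,n3,n4,n5}
  DF⁺ = {n1,n2,n4,n5}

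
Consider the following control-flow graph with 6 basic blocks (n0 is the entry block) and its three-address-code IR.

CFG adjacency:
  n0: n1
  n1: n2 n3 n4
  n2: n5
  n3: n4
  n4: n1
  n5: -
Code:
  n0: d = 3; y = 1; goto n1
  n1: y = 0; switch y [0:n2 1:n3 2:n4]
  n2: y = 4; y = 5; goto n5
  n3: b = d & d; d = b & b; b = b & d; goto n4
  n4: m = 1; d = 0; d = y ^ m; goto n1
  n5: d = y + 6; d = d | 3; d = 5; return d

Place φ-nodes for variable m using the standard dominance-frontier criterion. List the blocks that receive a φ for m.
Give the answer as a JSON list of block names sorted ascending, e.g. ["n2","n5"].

idom tree: n1←n0 n2←n1 n3←n1 n4←n1 n5←n2
Join-block Dom:
  n1: preds {n0,n4}: {n0} ∩ {n0,n1,n4} = {n0}; idom=n0
  n4: preds {n1,n3}: {n0,n1} ∩ {n0,n1,n3} = {n0,n1}; idom=n1

DF walk-up:
  n1←n0: walk · to n0
  n1←n4: walk n4→n1 to n0
  n4←n1: walk · to n1
  n4←n3: walk n3 to n1
  n0 → ∅
  n1 → {n1}
  n2 → ∅
  n3 → {n4}
  n4 → {n1}
  n5 → ∅

φ for m: defs {n4}
  DF⁺ = {n1}

Answer: ["n1"]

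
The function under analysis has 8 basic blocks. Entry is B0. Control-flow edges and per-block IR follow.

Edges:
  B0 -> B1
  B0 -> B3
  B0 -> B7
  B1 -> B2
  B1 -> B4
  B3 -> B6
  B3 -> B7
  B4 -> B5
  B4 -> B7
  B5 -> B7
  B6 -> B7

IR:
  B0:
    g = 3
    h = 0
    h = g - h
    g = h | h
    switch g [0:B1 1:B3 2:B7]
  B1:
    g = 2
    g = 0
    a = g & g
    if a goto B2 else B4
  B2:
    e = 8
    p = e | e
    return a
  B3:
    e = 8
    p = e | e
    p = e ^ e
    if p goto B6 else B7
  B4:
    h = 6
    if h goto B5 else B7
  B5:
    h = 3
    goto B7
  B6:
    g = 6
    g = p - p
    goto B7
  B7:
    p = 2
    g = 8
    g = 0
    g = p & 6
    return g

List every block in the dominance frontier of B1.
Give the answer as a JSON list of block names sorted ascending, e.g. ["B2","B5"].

Answer: ["B7"]

Derivation:
idom tree: B1←B0 B2←B1 B3←B0 B4←B1 B5←B4 B6←B3 B7←B0
Dom∩ at merges:
  B7: preds {B0,B3,B4,B5,B6}: {B0} ∩ {B0,B3} ∩ {B0,B1,B4} ∩ {B0,B1,B4,B5} ∩ {B0,B3,B6} = {B0}; idom=B0

DF walk-up:
  join B7 pred B0: · stop@B0
  join B7 pred B3: B3 stop@B0
  join B7 pred B4: B4→B1 stop@B0
  join B7 pred B5: B5→B4→B1 stop@B0
  join B7 pred B6: B6→B3 stop@B0
  B0 → ∅
  B1 → {B7}
  B2 → ∅
  B3 → {B7}
  B4 → {B7}
  B5 → {B7}
  B6 → {B7}
  B7 → ∅

DF(B1) = ["B7"]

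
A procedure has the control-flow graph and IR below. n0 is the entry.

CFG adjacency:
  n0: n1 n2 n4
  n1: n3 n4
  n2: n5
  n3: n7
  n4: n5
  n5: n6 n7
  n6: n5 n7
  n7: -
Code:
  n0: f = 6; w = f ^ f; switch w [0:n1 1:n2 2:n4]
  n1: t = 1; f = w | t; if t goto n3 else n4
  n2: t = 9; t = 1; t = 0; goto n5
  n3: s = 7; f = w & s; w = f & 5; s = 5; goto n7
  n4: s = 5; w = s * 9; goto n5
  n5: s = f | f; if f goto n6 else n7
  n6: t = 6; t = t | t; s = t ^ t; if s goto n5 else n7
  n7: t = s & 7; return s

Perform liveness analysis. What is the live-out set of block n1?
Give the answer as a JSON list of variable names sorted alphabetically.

Answer: ["f", "w"]

Analysis:
Per-block:
  n0: def={f,w} ue=∅
  n1: def={f,t} ue={w}
  n2: def={t} ue=∅
  n3: def={f,s,w} ue={w}
  n4: def={s,w} ue=∅
  n5: def={s} ue={f}
  n6: def={s,t} ue=∅
  n7: def={t} ue={s}

Live sets:
  live n0: ∅→{f,w}
  live n1: {w}→{f,w}
  live n2: {f}→{f}
  live n3: {w}→{s}
  live n4: {f}→{f}
  live n5: {f}→{f,s}
  live n6: {f}→{f,s}
  live n7: {s}→∅

live-out(n1) = ["f", "w"]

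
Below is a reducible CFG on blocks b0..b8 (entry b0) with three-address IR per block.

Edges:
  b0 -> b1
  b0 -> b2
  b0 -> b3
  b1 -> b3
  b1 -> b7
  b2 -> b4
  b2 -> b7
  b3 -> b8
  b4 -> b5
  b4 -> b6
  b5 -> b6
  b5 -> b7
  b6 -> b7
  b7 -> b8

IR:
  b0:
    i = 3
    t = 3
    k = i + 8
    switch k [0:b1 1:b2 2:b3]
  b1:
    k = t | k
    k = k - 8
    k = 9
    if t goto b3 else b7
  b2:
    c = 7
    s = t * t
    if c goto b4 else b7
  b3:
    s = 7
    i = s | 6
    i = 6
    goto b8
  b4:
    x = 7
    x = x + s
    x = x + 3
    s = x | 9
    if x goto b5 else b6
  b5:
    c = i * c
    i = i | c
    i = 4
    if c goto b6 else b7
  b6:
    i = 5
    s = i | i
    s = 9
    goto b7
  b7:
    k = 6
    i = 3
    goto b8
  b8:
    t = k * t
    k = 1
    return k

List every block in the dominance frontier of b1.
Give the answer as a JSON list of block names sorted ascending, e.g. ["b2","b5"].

idom tree: b1←b0 b2←b0 b3←b0 b4←b2 b5←b4 b6←b4 b7←b0 b8←b0
Dom at joins:
  b3: preds {b0,b1}: {b0} ∩ {b0,b1} = {b0}; idom=b0
  b6: preds {b4,b5}: {b0,b2,b4} ∩ {b0,b2,b4,b5} = {b0,b2,b4}; idom=b4
  b7: preds {b1,b2,b5,b6}: {b0,b1} ∩ {b0,b2} ∩ {b0,b2,b4,b5} ∩ {b0,b2,b4,b6} = {b0}; idom=b0
  b8: preds {b3,b7}: {b0,b3} ∩ {b0,b7} = {b0}; idom=b0

DF derivation:
  join b3 pred b0: · stop@b0
  join b3 pred b1: b1 stop@b0
  join b6 pred b4: · stop@b4
  join b6 pred b5: b5 stop@b4
  join b7 pred b1: b1 stop@b0
  join b7 pred b2: b2 stop@b0
  join b7 pred b5: b5→b4→b2 stop@b0
  join b7 pred b6: b6→b4→b2 stop@b0
  join b8 pred b3: b3 stop@b0
  join b8 pred b7: b7 stop@b0
  b0: DF=∅
  b1: DF={b3,b7}
  b2: DF={b7}
  b3: DF={b8}
  b4: DF={b7}
  b5: DF={b6,b7}
  b6: DF={b7}
  b7: DF={b8}
  b8: DF=∅

DF(b1) = ["b3", "b7"]

Answer: ["b3", "b7"]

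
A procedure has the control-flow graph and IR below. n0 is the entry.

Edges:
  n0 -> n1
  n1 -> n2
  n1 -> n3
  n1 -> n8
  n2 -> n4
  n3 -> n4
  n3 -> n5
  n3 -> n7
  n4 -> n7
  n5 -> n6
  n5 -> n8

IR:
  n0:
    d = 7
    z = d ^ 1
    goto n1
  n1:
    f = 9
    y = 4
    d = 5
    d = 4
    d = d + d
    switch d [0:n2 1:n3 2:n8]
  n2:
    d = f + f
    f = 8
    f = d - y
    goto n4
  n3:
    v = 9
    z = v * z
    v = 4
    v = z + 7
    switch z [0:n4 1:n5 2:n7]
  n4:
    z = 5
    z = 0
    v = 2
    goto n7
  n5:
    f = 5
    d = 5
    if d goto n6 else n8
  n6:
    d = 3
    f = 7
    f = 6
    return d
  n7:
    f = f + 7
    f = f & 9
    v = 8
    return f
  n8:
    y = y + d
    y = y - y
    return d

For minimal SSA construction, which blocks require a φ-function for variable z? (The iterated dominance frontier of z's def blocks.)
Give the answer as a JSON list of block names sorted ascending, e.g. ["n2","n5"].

Answer: ["n4", "n7", "n8"]

Working:
idom tree: n1←n0 n2←n1 n3←n1 n4←n1 n5←n3 n6←n5 n7←n1 n8←n1
Join-block Dom:
  n4: preds {n2,n3}: {n0,n1,n2} ∩ {n0,n1,n3} = {n0,n1}; idom=n1
  n7: preds {n3,n4}: {n0,n1,n3} ∩ {n0,n1,n4} = {n0,n1}; idom=n1
  n8: preds {n1,n5}: {n0,n1} ∩ {n0,n1,n3,n5} = {n0,n1}; idom=n1

DF walk-up:
  n4←n2: walk n2 to n1
  n4←n3: walk n3 to n1
  n7←n3: walk n3 to n1
  n7←n4: walk n4 to n1
  n8←n1: walk · to n1
  n8←n5: walk n5→n3 to n1
  n0 → ∅
  n1 → ∅
  n2 → {n4}
  n3 → {n4,n7,n8}
  n4 → {n7}
  n5 → {n8}
  n6 → ∅
  n7 → ∅
  n8 → ∅

φ for z: defs {n0,n3,n4}
  DF⁺ = {n4,n7,n8}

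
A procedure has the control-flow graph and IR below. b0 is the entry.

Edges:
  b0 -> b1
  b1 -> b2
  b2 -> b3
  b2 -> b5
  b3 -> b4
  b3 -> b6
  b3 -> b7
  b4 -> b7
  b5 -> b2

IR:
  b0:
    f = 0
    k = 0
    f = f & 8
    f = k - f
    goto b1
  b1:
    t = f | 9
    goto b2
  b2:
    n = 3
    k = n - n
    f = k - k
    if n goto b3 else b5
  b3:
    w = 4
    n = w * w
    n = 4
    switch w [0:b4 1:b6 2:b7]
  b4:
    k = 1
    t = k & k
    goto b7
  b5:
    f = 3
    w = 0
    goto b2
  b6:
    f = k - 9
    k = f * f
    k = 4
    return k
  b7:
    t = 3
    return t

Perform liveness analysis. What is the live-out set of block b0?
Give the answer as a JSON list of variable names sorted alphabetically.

def/use:
  b0 def {f,k} use ∅
  b1 def {t} use {f}
  b2 def {f,k,n} use ∅
  b3 def {n,w} use ∅
  b4 def {k,t} use ∅
  b5 def {f,w} use ∅
  b6 def {f,k} use {k}
  b7 def {t} use ∅

Liveness:
  b0 li=∅ lo={f}
  b1 li={f} lo=∅
  b2 li=∅ lo={k}
  b3 li={k} lo={k}
  b4 li=∅ lo=∅
  b5 li=∅ lo=∅
  b6 li={k} lo=∅
  b7 li=∅ lo=∅

live-out(b0) = ["f"]

Answer: ["f"]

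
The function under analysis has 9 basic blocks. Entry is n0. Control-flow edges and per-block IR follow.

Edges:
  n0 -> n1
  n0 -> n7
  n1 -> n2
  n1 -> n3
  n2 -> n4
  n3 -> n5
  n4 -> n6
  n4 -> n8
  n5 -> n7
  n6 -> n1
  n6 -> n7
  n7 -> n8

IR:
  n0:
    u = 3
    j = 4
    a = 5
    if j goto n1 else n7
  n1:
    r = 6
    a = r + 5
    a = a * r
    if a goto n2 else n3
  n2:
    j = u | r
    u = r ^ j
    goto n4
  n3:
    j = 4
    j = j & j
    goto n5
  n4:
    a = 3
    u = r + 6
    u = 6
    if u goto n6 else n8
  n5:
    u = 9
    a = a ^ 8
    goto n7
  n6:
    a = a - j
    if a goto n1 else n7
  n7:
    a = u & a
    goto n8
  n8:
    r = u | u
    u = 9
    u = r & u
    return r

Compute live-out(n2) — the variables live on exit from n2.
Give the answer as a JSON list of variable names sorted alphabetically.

Per-block:
  n0: {a,j,u} / ∅
  n1: {a,r} / ∅
  n2: {j,u} / {r,u}
  n3: {j} / ∅
  n4: {a,u} / {r}
  n5: {a,u} / {a}
  n6: {a} / {a,j}
  n7: {a} / {a,u}
  n8: {r,u} / {u}

Live sets:
  live n0: ∅→{a,u}
  live n1: {u}→{a,r,u}
  live n2: {r,u}→{j,r}
  live n3: {a}→{a}
  live n4: {j,r}→{a,j,u}
  live n5: {a}→{a,u}
  live n6: {a,j,u}→{a,u}
  live n7: {a,u}→{u}
  live n8: {u}→∅

live-out(n2) = ["j", "r"]

Answer: ["j", "r"]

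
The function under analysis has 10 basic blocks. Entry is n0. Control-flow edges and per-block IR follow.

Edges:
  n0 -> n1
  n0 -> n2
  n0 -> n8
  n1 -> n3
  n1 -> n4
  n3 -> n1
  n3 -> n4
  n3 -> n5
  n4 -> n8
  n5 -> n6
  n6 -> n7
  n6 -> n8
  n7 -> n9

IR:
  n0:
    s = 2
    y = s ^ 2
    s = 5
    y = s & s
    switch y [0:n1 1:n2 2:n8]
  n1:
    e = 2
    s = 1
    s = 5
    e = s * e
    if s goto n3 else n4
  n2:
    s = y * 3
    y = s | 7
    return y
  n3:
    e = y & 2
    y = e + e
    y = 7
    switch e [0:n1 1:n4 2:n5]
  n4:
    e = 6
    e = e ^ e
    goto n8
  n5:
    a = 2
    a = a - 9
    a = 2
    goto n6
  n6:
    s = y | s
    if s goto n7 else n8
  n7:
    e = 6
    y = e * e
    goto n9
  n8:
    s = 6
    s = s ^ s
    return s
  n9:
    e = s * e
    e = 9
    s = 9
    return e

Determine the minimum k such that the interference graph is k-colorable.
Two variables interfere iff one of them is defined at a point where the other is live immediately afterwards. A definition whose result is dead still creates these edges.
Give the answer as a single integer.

Answer: 3

Working:
def/use:
  n0 def {s,y} use ∅
  n1 def {e,s} use ∅
  n2 def {s,y} use {y}
  n3 def {e,y} use {y}
  n4 def {e} use ∅
  n5 def {a} use ∅
  n6 def {s} use {s,y}
  n7 def {e,y} use ∅
  n8 def {s} use ∅
  n9 def {e,s} use {e,s}

Liveness:
  n0 li=∅ lo={y}
  n1 li={y} lo={s,y}
  n2 li={y} lo=∅
  n3 li={s,y} lo={s,y}
  n4 li=∅ lo=∅
  n5 li={s,y} lo={s,y}
  n6 li={s,y} lo={s}
  n7 li={s} lo={e,s}
  n8 li=∅ lo=∅
  n9 li={e,s} lo=∅

Interference:
  a — {s,y}
  e — {s,y}
  s — {a,e,y}
  y — {a,e,s}

Registers:
  {a,s,y} pairwise interfere (3-clique) ⇒ χ ≥ 3
  3-colouring: R0={s}  R1={y}  R2={a,e}
  χ = 3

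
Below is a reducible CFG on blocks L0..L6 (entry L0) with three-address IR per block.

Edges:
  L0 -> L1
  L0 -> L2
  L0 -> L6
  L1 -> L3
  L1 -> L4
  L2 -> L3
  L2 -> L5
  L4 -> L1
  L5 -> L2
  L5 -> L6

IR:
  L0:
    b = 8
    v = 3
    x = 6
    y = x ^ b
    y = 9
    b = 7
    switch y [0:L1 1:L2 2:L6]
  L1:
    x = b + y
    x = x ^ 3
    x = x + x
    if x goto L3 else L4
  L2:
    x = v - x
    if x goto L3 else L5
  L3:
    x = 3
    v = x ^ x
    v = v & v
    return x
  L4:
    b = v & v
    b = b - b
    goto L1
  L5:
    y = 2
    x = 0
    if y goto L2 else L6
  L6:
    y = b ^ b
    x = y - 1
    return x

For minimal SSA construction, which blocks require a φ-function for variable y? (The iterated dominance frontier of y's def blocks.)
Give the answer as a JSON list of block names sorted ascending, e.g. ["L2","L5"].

Answer: ["L2", "L3", "L6"]

Derivation:
idom tree: L1←L0 L2←L0 L3←L0 L4←L1 L5←L2 L6←L0
Join-block Dom:
  L1: preds {L0,L4}: {L0} ∩ {L0,L1,L4} = {L0}; idom=L0
  L2: preds {L0,L5}: {L0} ∩ {L0,L2,L5} = {L0}; idom=L0
  L3: preds {L1,L2}: {L0,L1} ∩ {L0,L2} = {L0}; idom=L0
  L6: preds {L0,L5}: {L0} ∩ {L0,L2,L5} = {L0}; idom=L0

DF walk-up:
  join L1 pred L0: · stop@L0
  join L1 pred L4: L4→L1 stop@L0
  join L2 pred L0: · stop@L0
  join L2 pred L5: L5→L2 stop@L0
  join L3 pred L1: L1 stop@L0
  join L3 pred L2: L2 stop@L0
  join L6 pred L0: · stop@L0
  join L6 pred L5: L5→L2 stop@L0
  L0: DF=∅
  L1: DF={L1,L3}
  L2: DF={L2,L3,L6}
  L3: DF=∅
  L4: DF={L1}
  L5: DF={L2,L6}
  L6: DF=∅

φ for y: defs {L0,L5,L6}
  DF⁺ = {L2,L3,L6}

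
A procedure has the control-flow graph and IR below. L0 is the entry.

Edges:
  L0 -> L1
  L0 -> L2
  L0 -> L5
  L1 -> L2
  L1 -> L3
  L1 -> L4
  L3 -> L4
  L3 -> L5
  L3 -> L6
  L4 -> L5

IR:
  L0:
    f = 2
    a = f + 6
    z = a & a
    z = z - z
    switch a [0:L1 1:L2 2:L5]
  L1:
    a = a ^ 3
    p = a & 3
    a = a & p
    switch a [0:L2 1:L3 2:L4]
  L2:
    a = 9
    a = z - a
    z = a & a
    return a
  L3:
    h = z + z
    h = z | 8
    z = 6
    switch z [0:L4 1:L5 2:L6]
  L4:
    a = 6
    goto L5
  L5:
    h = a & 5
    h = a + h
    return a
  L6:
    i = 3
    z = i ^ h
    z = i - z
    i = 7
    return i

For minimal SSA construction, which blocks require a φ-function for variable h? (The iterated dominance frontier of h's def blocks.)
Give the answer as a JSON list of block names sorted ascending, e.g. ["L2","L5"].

Answer: ["L4", "L5"]

Derivation:
idom tree: L1←L0 L2←L0 L3←L1 L4←L1 L5←L0 L6←L3
Dom∩ at merges:
  L2: preds {L0,L1}: {L0} ∩ {L0,L1} = {L0}; idom=L0
  L4: preds {L1,L3}: {L0,L1} ∩ {L0,L1,L3} = {L0,L1}; idom=L1
  L5: preds {L0,L3,L4}: {L0} ∩ {L0,L1,L3} ∩ {L0,L1,L4} = {L0}; idom=L0

DF walk-up:
  join L2 pred L0: · stop@L0
  join L2 pred L1: L1 stop@L0
  join L4 pred L1: · stop@L1
  join L4 pred L3: L3 stop@L1
  join L5 pred L0: · stop@L0
  join L5 pred L3: L3→L1 stop@L0
  join L5 pred L4: L4→L1 stop@L0
  DF(L0)=∅
  DF(L1)={L2,L5}
  DF(L2)=∅
  DF(L3)={L4,L5}
  DF(L4)={L5}
  DF(L5)=∅
  DF(L6)=∅

φ for h: defs {L3,L5}
  DF⁺ = {L4,L5}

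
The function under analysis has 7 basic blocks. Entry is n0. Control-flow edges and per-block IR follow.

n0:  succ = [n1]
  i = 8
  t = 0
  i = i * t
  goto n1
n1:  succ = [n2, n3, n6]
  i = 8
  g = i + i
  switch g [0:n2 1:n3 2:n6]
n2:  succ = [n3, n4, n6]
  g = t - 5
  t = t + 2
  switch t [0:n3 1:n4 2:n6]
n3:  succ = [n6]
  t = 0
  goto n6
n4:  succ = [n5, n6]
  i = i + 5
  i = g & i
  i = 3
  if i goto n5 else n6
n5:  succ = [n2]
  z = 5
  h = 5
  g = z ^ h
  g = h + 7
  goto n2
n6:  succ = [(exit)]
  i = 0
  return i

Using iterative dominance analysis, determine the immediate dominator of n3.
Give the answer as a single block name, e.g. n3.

idom tree: n1←n0 n2←n1 n3←n1 n4←n2 n5←n4 n6←n1
Dom∩ at merges:
  n2: preds {n1,n5}: {n0,n1} ∩ {n0,n1,n2,n4,n5} = {n0,n1}; idom=n1
  n3: preds {n1,n2}: {n0,n1} ∩ {n0,n1,n2} = {n0,n1}; idom=n1
  n6: preds {n1,n2,n3,n4}: {n0,n1} ∩ {n0,n1,n2} ∩ {n0,n1,n3} ∩ {n0,n1,n2,n4} = {n0,n1}; idom=n1

idom(n3) = n1

Answer: n1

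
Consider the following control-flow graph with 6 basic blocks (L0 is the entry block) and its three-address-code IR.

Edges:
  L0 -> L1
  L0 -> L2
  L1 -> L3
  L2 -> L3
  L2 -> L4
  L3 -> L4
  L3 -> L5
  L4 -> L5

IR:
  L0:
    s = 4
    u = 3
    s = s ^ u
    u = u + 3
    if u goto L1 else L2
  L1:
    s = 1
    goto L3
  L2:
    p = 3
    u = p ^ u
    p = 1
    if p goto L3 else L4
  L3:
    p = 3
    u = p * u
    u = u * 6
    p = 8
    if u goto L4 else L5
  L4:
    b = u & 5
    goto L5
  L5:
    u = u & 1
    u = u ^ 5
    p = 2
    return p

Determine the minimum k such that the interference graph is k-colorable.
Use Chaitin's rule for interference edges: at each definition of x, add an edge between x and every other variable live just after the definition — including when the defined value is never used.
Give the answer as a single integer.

Answer: 2

Analysis:
Per-block:
  L0: def={s,u} ue=∅
  L1: def={s} ue=∅
  L2: def={p,u} ue={u}
  L3: def={p,u} ue={u}
  L4: def={b} ue={u}
  L5: def={p,u} ue={u}

Liveness:
  live L0: ∅→{u}
  live L1: {u}→{u}
  live L2: {u}→{u}
  live L3: {u}→{u}
  live L4: {u}→{u}
  live L5: {u}→∅

Conflict graph:
  b↔{u}
  p↔{u}
  s↔{u}
  u↔{b,p,s}

Colouring:
  lower bound: {b,u} mutually conflict ⇒ χ ≥ 2
  2-colouring: c0={u}  c1={b,p,s}
  χ = 2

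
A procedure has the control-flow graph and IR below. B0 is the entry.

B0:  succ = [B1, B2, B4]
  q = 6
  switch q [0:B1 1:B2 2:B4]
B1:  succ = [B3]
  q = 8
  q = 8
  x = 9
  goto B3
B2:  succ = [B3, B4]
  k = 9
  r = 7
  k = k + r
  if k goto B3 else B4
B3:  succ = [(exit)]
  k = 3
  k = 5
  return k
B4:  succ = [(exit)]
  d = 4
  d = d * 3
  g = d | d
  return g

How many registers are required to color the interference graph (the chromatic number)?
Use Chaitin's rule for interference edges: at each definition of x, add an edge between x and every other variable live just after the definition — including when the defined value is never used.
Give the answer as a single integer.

Answer: 2

Derivation:
Block summaries:
  B0 def {q} use ∅
  B1 def {q,x} use ∅
  B2 def {k,r} use ∅
  B3 def {k} use ∅
  B4 def {d,g} use ∅

Liveness:
  live B0: ∅→∅
  live B1: ∅→∅
  live B2: ∅→∅
  live B3: ∅→∅
  live B4: ∅→∅

Interfere edges:
  d↔∅
  g↔∅
  k↔{r}
  q↔∅
  r↔{k}
  x↔∅

Registers:
  lower bound: {k,r} mutually conflict ⇒ χ ≥ 2
  2-colouring: r0={d,g,k,q,x}  r1={r}
  χ = 2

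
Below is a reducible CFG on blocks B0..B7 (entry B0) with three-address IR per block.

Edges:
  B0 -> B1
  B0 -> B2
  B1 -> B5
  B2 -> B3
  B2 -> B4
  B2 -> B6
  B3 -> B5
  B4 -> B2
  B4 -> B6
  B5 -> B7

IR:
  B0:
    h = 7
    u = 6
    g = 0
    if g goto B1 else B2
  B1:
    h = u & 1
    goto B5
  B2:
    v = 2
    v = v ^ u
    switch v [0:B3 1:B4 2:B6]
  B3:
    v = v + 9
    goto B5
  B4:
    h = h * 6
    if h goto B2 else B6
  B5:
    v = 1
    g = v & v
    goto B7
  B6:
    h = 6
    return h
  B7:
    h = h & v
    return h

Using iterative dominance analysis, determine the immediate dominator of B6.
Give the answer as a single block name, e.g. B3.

idom tree: B1←B0 B2←B0 B3←B2 B4←B2 B5←B0 B6←B2 B7←B5
Dom∩ at merges:
  B2: preds {B0,B4}: {B0} ∩ {B0,B2,B4} = {B0}; idom=B0
  B5: preds {B1,B3}: {B0,B1} ∩ {B0,B2,B3} = {B0}; idom=B0
  B6: preds {B2,B4}: {B0,B2} ∩ {B0,B2,B4} = {B0,B2}; idom=B2

idom(B6) = B2

Answer: B2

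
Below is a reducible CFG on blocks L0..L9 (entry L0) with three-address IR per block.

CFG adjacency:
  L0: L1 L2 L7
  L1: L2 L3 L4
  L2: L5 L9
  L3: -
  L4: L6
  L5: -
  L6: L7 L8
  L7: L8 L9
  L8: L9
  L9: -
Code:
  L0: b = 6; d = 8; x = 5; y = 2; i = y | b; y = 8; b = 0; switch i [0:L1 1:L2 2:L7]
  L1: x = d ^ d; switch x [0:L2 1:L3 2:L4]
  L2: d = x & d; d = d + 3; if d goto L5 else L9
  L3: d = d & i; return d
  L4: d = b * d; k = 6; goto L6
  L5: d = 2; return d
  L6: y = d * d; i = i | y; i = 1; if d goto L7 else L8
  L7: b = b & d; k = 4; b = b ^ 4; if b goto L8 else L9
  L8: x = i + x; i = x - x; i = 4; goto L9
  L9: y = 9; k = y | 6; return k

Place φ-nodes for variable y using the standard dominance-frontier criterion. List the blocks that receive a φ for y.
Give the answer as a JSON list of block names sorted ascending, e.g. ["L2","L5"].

Answer: ["L7", "L8", "L9"]

Derivation:
idom tree: L1←L0 L2←L0 L3←L1 L4←L1 L5←L2 L6←L4 L7←L0 L8←L0 L9←L0
Dom at joins:
  L2: preds {L0,L1}: {L0} ∩ {L0,L1} = {L0}; idom=L0
  L7: preds {L0,L6}: {L0} ∩ {L0,L1,L4,L6} = {L0}; idom=L0
  L8: preds {L6,L7}: {L0,L1,L4,L6} ∩ {L0,L7} = {L0}; idom=L0
  L9: preds {L2,L7,L8}: {L0,L2} ∩ {L0,L7} ∩ {L0,L8} = {L0}; idom=L0

Frontier:
  L2←L0: walk · to L0
  L2←L1: walk L1 to L0
  L7←L0: walk · to L0
  L7←L6: walk L6→L4→L1 to L0
  L8←L6: walk L6→L4→L1 to L0
  L8←L7: walk L7 to L0
  L9←L2: walk L2 to L0
  L9←L7: walk L7 to L0
  L9←L8: walk L8 to L0
  L0: DF=∅
  L1: DF={L2,L7,L8}
  L2: DF={L9}
  L3: DF=∅
  L4: DF={L7,L8}
  L5: DF=∅
  L6: DF={L7,L8}
  L7: DF={L8,L9}
  L8: DF={L9}
  L9: DF=∅

φ for y: defs {L0,L6,L9}
  DF⁺ = {L7,L8,L9}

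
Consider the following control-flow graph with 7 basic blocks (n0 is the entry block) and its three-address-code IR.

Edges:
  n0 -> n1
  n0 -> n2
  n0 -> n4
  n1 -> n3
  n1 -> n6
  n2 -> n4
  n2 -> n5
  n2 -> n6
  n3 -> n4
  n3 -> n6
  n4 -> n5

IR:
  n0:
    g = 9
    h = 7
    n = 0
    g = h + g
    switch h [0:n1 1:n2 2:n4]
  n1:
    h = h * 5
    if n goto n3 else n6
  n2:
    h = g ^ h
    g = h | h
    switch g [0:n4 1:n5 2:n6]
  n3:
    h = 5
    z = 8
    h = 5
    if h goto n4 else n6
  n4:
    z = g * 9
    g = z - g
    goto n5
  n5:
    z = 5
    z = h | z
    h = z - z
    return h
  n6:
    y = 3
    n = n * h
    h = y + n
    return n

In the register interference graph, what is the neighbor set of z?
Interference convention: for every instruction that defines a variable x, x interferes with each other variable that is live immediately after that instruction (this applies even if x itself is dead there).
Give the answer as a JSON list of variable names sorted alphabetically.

Answer: ["g", "h", "n"]

Working:
Per-block:
  n0: {g,h,n} / ∅
  n1: {h} / {h,n}
  n2: {g,h} / {g,h}
  n3: {h,z} / ∅
  n4: {g,z} / {g}
  n5: {h,z} / {h}
  n6: {h,n,y} / {h,n}

Backward fixpoint:
  n0: in=∅ out={g,h,n}
  n1: in={g,h,n} out={g,h,n}
  n2: in={g,h,n} out={g,h,n}
  n3: in={g,n} out={g,h,n}
  n4: in={g,h} out={h}
  n5: in={h} out=∅
  n6: in={h,n} out=∅

Interference:
  g↔{h,n,z}
  h↔{g,n,y,z}
  n↔{g,h,y,z}
  y↔{h,n}
  z↔{g,h,n}

N(z) = ["g", "h", "n"]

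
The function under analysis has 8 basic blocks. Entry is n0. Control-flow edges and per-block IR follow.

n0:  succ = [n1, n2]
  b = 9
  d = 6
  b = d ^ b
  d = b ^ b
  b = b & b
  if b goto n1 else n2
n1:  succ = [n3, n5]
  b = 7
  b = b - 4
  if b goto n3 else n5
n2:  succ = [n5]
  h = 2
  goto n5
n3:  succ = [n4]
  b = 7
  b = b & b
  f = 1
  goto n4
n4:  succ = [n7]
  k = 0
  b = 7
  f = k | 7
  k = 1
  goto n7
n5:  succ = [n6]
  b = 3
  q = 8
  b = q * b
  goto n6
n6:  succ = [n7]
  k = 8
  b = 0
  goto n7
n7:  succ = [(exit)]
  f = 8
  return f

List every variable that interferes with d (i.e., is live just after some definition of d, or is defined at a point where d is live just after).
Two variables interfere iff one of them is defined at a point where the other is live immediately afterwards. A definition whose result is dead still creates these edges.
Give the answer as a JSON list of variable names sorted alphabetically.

Answer: ["b"]

Derivation:
Block summaries:
  n0 def {b,d} use ∅
  n1 def {b} use ∅
  n2 def {h} use ∅
  n3 def {b,f} use ∅
  n4 def {b,f,k} use ∅
  n5 def {b,q} use ∅
  n6 def {b,k} use ∅
  n7 def {f} use ∅

Live sets:
  n0 li=∅ lo=∅
  n1 li=∅ lo=∅
  n2 li=∅ lo=∅
  n3 li=∅ lo=∅
  n4 li=∅ lo=∅
  n5 li=∅ lo=∅
  n6 li=∅ lo=∅
  n7 li=∅ lo=∅

Conflict graph:
  b↔{d,k,q}
  d↔{b}
  f↔∅
  h↔∅
  k↔{b}
  q↔{b}

N(d) = ["b"]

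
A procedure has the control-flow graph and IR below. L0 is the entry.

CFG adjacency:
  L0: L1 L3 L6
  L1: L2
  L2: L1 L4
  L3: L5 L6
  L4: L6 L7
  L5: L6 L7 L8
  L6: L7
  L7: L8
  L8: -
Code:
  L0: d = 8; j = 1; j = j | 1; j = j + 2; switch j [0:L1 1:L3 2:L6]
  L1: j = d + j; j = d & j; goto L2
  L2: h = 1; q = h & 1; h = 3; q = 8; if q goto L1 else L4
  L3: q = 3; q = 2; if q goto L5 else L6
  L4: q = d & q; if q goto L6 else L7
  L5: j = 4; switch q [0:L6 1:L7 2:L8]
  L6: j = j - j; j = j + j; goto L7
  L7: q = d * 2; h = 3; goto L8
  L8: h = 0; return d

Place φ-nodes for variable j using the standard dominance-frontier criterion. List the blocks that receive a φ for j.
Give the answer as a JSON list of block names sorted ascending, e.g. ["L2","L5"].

idom tree: L1←L0 L2←L1 L3←L0 L4←L2 L5←L3 L6←L0 L7←L0 L8←L0
Dom at joins:
  L1: preds {L0,L2}: {L0} ∩ {L0,L1,L2} = {L0}; idom=L0
  L6: preds {L0,L3,L4,L5}: {L0} ∩ {L0,L3} ∩ {L0,L1,L2,L4} ∩ {L0,L3,L5} = {L0}; idom=L0
  L7: preds {L4,L5,L6}: {L0,L1,L2,L4} ∩ {L0,L3,L5} ∩ {L0,L6} = {L0}; idom=L0
  L8: preds {L5,L7}: {L0,L3,L5} ∩ {L0,L7} = {L0}; idom=L0

Frontier:
  join L1 pred L0: · stop@L0
  join L1 pred L2: L2→L1 stop@L0
  join L6 pred L0: · stop@L0
  join L6 pred L3: L3 stop@L0
  join L6 pred L4: L4→L2→L1 stop@L0
  join L6 pred L5: L5→L3 stop@L0
  join L7 pred L4: L4→L2→L1 stop@L0
  join L7 pred L5: L5→L3 stop@L0
  join L7 pred L6: L6 stop@L0
  join L8 pred L5: L5→L3 stop@L0
  join L8 pred L7: L7 stop@L0
  L0 → ∅
  L1 → {L1,L6,L7}
  L2 → {L1,L6,L7}
  L3 → {L6,L7,L8}
  L4 → {L6,L7}
  L5 → {L6,L7,L8}
  L6 → {L7}
  L7 → {L8}
  L8 → ∅

φ for j: defs {L0,L1,L5,L6}
  DF⁺ = {L1,L6,L7,L8}

Answer: ["L1", "L6", "L7", "L8"]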